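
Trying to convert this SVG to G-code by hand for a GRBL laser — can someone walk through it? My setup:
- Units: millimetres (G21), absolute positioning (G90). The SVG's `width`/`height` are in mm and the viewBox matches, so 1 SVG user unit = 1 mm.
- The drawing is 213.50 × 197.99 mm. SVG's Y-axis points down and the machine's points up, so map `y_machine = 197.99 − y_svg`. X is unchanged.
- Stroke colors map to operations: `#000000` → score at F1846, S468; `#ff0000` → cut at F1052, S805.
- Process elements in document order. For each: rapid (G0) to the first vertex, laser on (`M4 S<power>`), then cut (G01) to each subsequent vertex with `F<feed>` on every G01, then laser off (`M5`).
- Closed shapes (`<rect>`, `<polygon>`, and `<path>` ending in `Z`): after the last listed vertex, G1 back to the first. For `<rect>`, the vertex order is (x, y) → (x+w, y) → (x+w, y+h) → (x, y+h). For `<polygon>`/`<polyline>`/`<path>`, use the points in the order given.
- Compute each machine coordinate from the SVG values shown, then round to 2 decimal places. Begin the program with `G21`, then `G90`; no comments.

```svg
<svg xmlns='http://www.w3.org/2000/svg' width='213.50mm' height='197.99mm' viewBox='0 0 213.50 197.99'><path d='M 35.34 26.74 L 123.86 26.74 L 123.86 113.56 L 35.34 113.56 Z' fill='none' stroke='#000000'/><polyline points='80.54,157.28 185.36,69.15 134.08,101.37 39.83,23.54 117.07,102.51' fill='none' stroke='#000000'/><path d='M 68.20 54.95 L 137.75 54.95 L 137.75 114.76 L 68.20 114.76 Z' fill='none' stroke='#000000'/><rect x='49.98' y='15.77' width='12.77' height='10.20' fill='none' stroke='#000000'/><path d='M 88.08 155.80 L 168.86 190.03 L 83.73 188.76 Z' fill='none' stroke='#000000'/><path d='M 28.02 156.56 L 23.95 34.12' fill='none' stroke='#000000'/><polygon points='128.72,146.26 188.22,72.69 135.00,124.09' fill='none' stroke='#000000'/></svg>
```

1 u = 1 mm; y_m = 197.99 − y.

[1] `<path>` rectangle, #000000→score S468 F1846: (35.34,171.25) → (123.86,171.25) → (123.86,84.43) → (35.34,84.43) → (35.34,171.25) (closed)

[2] `<polyline>` open polyline, #000000→score S468 F1846: (80.54,40.71) → (185.36,128.84) → (134.08,96.62) → (39.83,174.45) → (117.07,95.48)

[3] `<path>` rectangle, #000000→score S468 F1846: (68.20,143.04) → (137.75,143.04) → (137.75,83.23) → (68.20,83.23) → (68.20,143.04) (closed)

[4] `<rect>` rectangle, #000000→score S468 F1846: (49.98,182.22) → (62.75,182.22) → (62.75,172.02) → (49.98,172.02) → (49.98,182.22) (closed)

[5] `<path>` closed polygon, #000000→score S468 F1846: (88.08,42.19) → (168.86,7.96) → (83.73,9.23) → (88.08,42.19) (closed)

[6] `<path>` line segment, #000000→score S468 F1846: (28.02,41.43) → (23.95,163.87)

[7] `<polygon>` closed polygon, #000000→score S468 F1846: (128.72,51.73) → (188.22,125.30) → (135.00,73.90) → (128.72,51.73) (closed)

G21
G90
G0 X35.34 Y171.25
M4 S468
G01 X123.86 Y171.25 F1846
G01 X123.86 Y84.43 F1846
G01 X35.34 Y84.43 F1846
G01 X35.34 Y171.25 F1846
M5
G0 X80.54 Y40.71
M4 S468
G01 X185.36 Y128.84 F1846
G01 X134.08 Y96.62 F1846
G01 X39.83 Y174.45 F1846
G01 X117.07 Y95.48 F1846
M5
G0 X68.20 Y143.04
M4 S468
G01 X137.75 Y143.04 F1846
G01 X137.75 Y83.23 F1846
G01 X68.20 Y83.23 F1846
G01 X68.20 Y143.04 F1846
M5
G0 X49.98 Y182.22
M4 S468
G01 X62.75 Y182.22 F1846
G01 X62.75 Y172.02 F1846
G01 X49.98 Y172.02 F1846
G01 X49.98 Y182.22 F1846
M5
G0 X88.08 Y42.19
M4 S468
G01 X168.86 Y7.96 F1846
G01 X83.73 Y9.23 F1846
G01 X88.08 Y42.19 F1846
M5
G0 X28.02 Y41.43
M4 S468
G01 X23.95 Y163.87 F1846
M5
G0 X128.72 Y51.73
M4 S468
G01 X188.22 Y125.30 F1846
G01 X135.00 Y73.90 F1846
G01 X128.72 Y51.73 F1846
M5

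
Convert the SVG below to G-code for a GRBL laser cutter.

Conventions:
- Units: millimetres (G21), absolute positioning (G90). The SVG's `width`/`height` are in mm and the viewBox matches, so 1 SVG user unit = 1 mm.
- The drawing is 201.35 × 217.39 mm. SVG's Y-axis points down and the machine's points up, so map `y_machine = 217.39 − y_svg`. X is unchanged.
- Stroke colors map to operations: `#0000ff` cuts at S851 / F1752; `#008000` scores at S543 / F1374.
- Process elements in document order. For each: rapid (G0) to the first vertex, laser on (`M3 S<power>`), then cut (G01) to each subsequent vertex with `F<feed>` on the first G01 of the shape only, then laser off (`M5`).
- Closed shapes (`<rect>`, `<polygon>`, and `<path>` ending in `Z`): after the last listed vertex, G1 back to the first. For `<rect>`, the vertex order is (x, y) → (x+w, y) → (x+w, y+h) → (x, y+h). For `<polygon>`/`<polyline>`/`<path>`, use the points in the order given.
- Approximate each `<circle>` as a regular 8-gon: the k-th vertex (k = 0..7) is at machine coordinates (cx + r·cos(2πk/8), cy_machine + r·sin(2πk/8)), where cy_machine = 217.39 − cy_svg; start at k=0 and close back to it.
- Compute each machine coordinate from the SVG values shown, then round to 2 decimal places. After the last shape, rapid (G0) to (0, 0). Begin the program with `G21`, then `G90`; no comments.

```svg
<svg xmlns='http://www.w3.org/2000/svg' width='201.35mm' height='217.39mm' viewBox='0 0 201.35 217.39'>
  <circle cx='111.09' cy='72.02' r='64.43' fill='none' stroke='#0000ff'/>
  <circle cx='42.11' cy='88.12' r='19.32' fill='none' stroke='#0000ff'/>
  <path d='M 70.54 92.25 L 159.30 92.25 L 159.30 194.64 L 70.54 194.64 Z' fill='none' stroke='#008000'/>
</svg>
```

G21
G90
G0 X175.52 Y145.37
M3 S851
G01 X156.65 Y190.93 F1752
G01 X111.09 Y209.80
G01 X65.53 Y190.93
G01 X46.66 Y145.37
G01 X65.53 Y99.81
G01 X111.09 Y80.94
G01 X156.65 Y99.81
G01 X175.52 Y145.37
M5
G0 X61.43 Y129.27
M3 S851
G01 X55.77 Y142.93 F1752
G01 X42.11 Y148.59
G01 X28.45 Y142.93
G01 X22.79 Y129.27
G01 X28.45 Y115.61
G01 X42.11 Y109.95
G01 X55.77 Y115.61
G01 X61.43 Y129.27
M5
G0 X70.54 Y125.14
M3 S543
G01 X159.30 Y125.14 F1374
G01 X159.30 Y22.75
G01 X70.54 Y22.75
G01 X70.54 Y125.14
M5
G0 X0.00 Y0.00

viewBox `0 0 201.35 217.39` with mm width/height → 1 unit = 1 mm. Flip: y_m = 217.39 − y_svg.

**Shape 1** — `<circle>` circle, stroke `#0000ff` → cut (S851, F1752). Machine vertices: (175.52,145.37) → (156.65,190.93) → (111.09,209.80) → (65.53,190.93) → (46.66,145.37) → (65.53,99.81) → (111.09,80.94) → (156.65,99.81) → (175.52,145.37). Closed: final G1 returns to the first vertex.

**Shape 2** — `<circle>` circle, stroke `#0000ff` → cut (S851, F1752). Machine vertices: (61.43,129.27) → (55.77,142.93) → (42.11,148.59) → (28.45,142.93) → (22.79,129.27) → (28.45,115.61) → (42.11,109.95) → (55.77,115.61) → (61.43,129.27). Closed: final G1 returns to the first vertex.

**Shape 3** — `<path>` rectangle, stroke `#008000` → score (S543, F1374). Machine vertices: (70.54,125.14) → (159.30,125.14) → (159.30,22.75) → (70.54,22.75) → (70.54,125.14). Closed: final G1 returns to the first vertex.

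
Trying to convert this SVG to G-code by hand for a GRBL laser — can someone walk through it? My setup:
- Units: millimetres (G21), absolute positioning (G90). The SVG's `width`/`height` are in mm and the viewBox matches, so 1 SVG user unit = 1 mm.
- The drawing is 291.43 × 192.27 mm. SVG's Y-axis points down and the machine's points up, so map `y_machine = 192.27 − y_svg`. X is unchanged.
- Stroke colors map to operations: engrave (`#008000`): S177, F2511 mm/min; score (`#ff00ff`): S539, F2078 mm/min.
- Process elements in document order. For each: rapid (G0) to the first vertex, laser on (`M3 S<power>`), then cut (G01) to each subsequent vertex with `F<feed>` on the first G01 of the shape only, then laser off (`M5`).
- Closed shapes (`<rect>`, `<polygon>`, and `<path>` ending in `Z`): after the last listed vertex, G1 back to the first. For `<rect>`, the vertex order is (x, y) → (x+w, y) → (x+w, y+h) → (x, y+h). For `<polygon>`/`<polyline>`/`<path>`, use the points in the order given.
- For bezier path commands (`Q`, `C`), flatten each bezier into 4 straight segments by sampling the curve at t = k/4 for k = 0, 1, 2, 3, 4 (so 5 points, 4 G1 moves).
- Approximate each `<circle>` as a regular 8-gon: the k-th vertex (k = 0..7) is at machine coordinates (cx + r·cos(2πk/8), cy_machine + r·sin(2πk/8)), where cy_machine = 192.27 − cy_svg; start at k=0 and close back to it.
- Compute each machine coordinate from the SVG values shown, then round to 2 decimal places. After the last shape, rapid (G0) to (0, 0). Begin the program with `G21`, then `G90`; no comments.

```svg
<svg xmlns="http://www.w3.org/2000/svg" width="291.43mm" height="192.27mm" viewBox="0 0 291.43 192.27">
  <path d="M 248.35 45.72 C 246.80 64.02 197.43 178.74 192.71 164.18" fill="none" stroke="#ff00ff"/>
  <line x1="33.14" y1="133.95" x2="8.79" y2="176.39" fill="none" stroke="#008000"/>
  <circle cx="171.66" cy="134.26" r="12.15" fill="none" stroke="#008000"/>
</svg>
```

viewBox `0 0 291.43 192.27` with mm width/height → 1 unit = 1 mm. Flip: y_m = 192.27 − y_svg.

**Shape 1** — `<path>` cubic bezier, stroke `#ff00ff` → score (S539, F2078). Control points (SVG): P0=(248.35,45.72), P1=(246.80,64.02), P2=(197.43,178.74), P3=(192.71,164.18); sampled at t=k/4. Machine vertices: (248.35,146.55) → (239.67,118.27) → (221.72,75.00) → (203.18,37.88) → (192.71,28.09). Open path.

**Shape 2** — `<line>` line segment, stroke `#008000` → engrave (S177, F2511). Machine vertices: (33.14,58.32) → (8.79,15.88). Open path.

**Shape 3** — `<circle>` circle, stroke `#008000` → engrave (S177, F2511). Machine vertices: (183.81,58.01) → (180.25,66.60) → (171.66,70.16) → (163.07,66.60) → (159.51,58.01) → (163.07,49.42) → (171.66,45.86) → (180.25,49.42) → (183.81,58.01). Closed: final G1 returns to the first vertex.

G21
G90
G0 X248.35 Y146.55
M3 S539
G01 X239.67 Y118.27 F2078
G01 X221.72 Y75.00
G01 X203.18 Y37.88
G01 X192.71 Y28.09
M5
G0 X33.14 Y58.32
M3 S177
G01 X8.79 Y15.88 F2511
M5
G0 X183.81 Y58.01
M3 S177
G01 X180.25 Y66.60 F2511
G01 X171.66 Y70.16
G01 X163.07 Y66.60
G01 X159.51 Y58.01
G01 X163.07 Y49.42
G01 X171.66 Y45.86
G01 X180.25 Y49.42
G01 X183.81 Y58.01
M5
G0 X0.00 Y0.00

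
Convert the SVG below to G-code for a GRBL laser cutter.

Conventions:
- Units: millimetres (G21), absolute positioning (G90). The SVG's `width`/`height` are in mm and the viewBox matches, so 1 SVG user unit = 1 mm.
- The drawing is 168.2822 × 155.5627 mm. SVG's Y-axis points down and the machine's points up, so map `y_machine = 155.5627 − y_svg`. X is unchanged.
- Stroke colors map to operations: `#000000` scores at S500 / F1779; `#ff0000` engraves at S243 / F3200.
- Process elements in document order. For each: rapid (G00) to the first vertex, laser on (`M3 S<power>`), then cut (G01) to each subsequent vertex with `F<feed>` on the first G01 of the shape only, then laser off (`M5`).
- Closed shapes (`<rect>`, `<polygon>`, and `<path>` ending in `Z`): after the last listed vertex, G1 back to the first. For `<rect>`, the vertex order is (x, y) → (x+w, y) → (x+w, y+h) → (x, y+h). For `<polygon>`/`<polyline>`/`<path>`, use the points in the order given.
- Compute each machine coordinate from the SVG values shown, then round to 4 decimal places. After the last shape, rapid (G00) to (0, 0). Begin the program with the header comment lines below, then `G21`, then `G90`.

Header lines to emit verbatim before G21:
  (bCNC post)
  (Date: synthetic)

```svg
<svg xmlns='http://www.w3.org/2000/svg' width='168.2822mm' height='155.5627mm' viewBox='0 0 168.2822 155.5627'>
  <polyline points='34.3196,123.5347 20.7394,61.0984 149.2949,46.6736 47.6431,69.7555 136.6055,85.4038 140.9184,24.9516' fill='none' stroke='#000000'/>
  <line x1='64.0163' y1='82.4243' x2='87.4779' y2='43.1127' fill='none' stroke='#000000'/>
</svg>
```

(bCNC post)
(Date: synthetic)
G21
G90
G00 X34.3196 Y32.0280
M3 S500
G01 X20.7394 Y94.4643 F1779
G01 X149.2949 Y108.8891
G01 X47.6431 Y85.8072
G01 X136.6055 Y70.1589
G01 X140.9184 Y130.6111
M5
G00 X64.0163 Y73.1384
M3 S500
G01 X87.4779 Y112.4500 F1779
M5
G00 X0.0000 Y0.0000

1 u = 1 mm; y_m = 155.5627 − y.

[1] `<polyline>` open polyline, #000000→score S500 F1779: (34.3196,32.0280) → (20.7394,94.4643) → (149.2949,108.8891) → (47.6431,85.8072) → (136.6055,70.1589) → (140.9184,130.6111)

[2] `<line>` line segment, #000000→score S500 F1779: (64.0163,73.1384) → (87.4779,112.4500)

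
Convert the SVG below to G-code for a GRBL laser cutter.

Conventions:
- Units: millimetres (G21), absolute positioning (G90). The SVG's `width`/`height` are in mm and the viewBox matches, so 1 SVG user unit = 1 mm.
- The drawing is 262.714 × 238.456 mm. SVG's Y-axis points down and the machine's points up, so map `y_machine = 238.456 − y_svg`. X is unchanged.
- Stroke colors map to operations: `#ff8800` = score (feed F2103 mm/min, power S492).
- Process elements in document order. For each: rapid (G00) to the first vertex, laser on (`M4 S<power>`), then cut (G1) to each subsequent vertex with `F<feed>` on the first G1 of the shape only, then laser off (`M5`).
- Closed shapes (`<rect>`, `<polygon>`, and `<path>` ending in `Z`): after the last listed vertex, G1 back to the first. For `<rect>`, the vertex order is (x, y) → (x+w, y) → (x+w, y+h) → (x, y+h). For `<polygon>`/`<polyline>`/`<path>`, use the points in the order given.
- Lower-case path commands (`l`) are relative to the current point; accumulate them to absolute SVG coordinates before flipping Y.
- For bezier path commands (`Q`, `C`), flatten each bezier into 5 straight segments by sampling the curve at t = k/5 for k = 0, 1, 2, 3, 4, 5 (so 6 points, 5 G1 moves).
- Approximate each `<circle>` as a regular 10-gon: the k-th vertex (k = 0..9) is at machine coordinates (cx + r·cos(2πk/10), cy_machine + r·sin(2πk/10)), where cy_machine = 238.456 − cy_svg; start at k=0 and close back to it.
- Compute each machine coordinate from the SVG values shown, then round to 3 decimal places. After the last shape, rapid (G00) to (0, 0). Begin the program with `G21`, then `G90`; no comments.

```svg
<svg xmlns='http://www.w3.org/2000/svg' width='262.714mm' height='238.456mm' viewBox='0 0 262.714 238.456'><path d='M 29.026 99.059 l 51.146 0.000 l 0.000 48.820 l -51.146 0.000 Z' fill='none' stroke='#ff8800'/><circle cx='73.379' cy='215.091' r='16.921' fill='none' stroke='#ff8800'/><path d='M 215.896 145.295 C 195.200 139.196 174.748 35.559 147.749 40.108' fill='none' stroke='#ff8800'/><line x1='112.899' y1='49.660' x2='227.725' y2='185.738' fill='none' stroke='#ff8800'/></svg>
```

Since the viewBox matches the mm dimensions, user units are millimetres directly. The only transform is the Y-flip y_m = 238.456 − y_svg.

Shape 1 is a rectangle drawn with `<path>`. Its stroke #ff8800 means score at S492, F2103. After flipping Y the toolpath is (29.026,139.397) → (80.172,139.397) → (80.172,90.577) → (29.026,90.577) → (29.026,139.397), returning to the start.

Shape 2 is a circle drawn with `<circle>`. Its stroke #ff8800 means score at S492, F2103. After flipping Y the toolpath is (90.300,23.365) → (87.068,33.311) → (78.608,39.458) → (68.150,39.458) → (59.690,33.311) → (56.458,23.365) → (59.690,13.419) → (68.150,7.272) → (78.608,7.272) → (87.068,13.419) → (90.300,23.365), returning to the start.

Shape 3 is a cubic bezier drawn with `<path>`. Its stroke #ff8800 means score at S492, F2103. After flipping Y the toolpath is (215.896,93.161) → (203.453,106.879) → (190.743,134.132) → (177.440,165.044) → (163.217,189.741) → (147.749,198.348).

Shape 4 is a line segment drawn with `<line>`. Its stroke #ff8800 means score at S492, F2103. After flipping Y the toolpath is (112.899,188.796) → (227.725,52.718).

G21
G90
G00 X29.026 Y139.397
M4 S492
G1 X80.172 Y139.397 F2103
G1 X80.172 Y90.577
G1 X29.026 Y90.577
G1 X29.026 Y139.397
M5
G00 X90.300 Y23.365
M4 S492
G1 X87.068 Y33.311 F2103
G1 X78.608 Y39.458
G1 X68.150 Y39.458
G1 X59.690 Y33.311
G1 X56.458 Y23.365
G1 X59.690 Y13.419
G1 X68.150 Y7.272
G1 X78.608 Y7.272
G1 X87.068 Y13.419
G1 X90.300 Y23.365
M5
G00 X215.896 Y93.161
M4 S492
G1 X203.453 Y106.879 F2103
G1 X190.743 Y134.132
G1 X177.440 Y165.044
G1 X163.217 Y189.741
G1 X147.749 Y198.348
M5
G00 X112.899 Y188.796
M4 S492
G1 X227.725 Y52.718 F2103
M5
G00 X0.000 Y0.000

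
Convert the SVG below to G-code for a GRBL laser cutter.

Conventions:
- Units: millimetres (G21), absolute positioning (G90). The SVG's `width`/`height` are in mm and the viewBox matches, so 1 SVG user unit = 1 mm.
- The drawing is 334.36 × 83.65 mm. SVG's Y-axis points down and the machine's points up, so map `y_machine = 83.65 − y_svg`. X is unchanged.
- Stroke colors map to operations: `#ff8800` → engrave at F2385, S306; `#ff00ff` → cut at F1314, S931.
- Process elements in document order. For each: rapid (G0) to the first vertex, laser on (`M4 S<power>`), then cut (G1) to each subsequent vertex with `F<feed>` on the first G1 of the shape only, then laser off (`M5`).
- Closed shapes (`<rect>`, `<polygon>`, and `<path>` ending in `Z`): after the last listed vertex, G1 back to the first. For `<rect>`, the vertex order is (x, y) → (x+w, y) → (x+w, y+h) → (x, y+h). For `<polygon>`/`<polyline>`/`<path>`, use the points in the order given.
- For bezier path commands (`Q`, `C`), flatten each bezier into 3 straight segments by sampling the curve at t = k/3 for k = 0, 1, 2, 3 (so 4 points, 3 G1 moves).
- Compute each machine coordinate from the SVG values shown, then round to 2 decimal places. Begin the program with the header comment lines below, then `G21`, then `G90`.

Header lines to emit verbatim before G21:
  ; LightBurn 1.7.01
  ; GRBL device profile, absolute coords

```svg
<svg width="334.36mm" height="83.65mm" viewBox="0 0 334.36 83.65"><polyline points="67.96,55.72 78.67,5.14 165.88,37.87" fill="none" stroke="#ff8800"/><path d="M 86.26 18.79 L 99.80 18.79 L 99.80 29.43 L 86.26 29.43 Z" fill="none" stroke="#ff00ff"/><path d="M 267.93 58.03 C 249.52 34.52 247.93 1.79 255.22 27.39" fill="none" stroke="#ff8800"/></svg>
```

; LightBurn 1.7.01
; GRBL device profile, absolute coords
G21
G90
G0 X67.96 Y27.93
M4 S306
G1 X78.67 Y78.51 F2385
G1 X165.88 Y45.78
M5
G0 X86.26 Y64.86
M4 S931
G1 X99.80 Y64.86 F1314
G1 X99.80 Y54.22
G1 X86.26 Y54.22
G1 X86.26 Y64.86
M5
G0 X267.93 Y25.62
M4 S306
G1 X254.83 Y49.70 F2385
G1 X251.18 Y64.92
G1 X255.22 Y56.26
M5

1 u = 1 mm; y_m = 83.65 − y.

[1] `<polyline>` open polyline, #ff8800→engrave S306 F2385: (67.96,27.93) → (78.67,78.51) → (165.88,45.78)

[2] `<path>` rectangle, #ff00ff→cut S931 F1314: (86.26,64.86) → (99.80,64.86) → (99.80,54.22) → (86.26,54.22) → (86.26,64.86) (closed)

[3] `<path>` cubic bezier, #ff8800→engrave S306 F2385: (267.93,25.62) → (254.83,49.70) → (251.18,64.92) → (255.22,56.26)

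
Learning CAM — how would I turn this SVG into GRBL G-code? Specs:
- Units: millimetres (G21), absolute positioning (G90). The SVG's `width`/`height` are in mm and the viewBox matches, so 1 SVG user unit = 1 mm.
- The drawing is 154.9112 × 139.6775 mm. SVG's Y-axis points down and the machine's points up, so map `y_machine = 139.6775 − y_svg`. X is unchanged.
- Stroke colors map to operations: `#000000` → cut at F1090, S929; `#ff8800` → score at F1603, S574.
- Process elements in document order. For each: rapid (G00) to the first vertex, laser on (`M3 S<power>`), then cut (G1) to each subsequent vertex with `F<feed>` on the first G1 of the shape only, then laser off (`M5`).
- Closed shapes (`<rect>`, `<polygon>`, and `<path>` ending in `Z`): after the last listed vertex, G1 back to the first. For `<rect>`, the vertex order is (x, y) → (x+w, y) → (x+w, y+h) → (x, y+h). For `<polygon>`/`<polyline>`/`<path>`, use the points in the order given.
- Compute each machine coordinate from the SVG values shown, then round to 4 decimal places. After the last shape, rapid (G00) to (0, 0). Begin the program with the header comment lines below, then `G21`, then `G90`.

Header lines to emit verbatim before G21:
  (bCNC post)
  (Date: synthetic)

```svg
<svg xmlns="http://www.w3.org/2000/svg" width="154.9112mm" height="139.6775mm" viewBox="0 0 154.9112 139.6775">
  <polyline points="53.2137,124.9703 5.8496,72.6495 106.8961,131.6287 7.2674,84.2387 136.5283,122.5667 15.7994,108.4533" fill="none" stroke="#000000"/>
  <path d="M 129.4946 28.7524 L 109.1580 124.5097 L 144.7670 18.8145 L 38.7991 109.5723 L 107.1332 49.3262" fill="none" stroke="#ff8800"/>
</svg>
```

Since the viewBox matches the mm dimensions, user units are millimetres directly. The only transform is the Y-flip y_m = 139.6775 − y_svg.

Shape 1 is a open polyline drawn with `<polyline>`. Its stroke #000000 means cut at S929, F1090. After flipping Y the toolpath is (53.2137,14.7072) → (5.8496,67.0280) → (106.8961,8.0488) → (7.2674,55.4388) → (136.5283,17.1108) → (15.7994,31.2242).

Shape 2 is a open polyline drawn with `<path>`. Its stroke #ff8800 means score at S574, F1603. After flipping Y the toolpath is (129.4946,110.9251) → (109.1580,15.1678) → (144.7670,120.8630) → (38.7991,30.1052) → (107.1332,90.3513).

(bCNC post)
(Date: synthetic)
G21
G90
G00 X53.2137 Y14.7072
M3 S929
G1 X5.8496 Y67.0280 F1090
G1 X106.8961 Y8.0488
G1 X7.2674 Y55.4388
G1 X136.5283 Y17.1108
G1 X15.7994 Y31.2242
M5
G00 X129.4946 Y110.9251
M3 S574
G1 X109.1580 Y15.1678 F1603
G1 X144.7670 Y120.8630
G1 X38.7991 Y30.1052
G1 X107.1332 Y90.3513
M5
G00 X0.0000 Y0.0000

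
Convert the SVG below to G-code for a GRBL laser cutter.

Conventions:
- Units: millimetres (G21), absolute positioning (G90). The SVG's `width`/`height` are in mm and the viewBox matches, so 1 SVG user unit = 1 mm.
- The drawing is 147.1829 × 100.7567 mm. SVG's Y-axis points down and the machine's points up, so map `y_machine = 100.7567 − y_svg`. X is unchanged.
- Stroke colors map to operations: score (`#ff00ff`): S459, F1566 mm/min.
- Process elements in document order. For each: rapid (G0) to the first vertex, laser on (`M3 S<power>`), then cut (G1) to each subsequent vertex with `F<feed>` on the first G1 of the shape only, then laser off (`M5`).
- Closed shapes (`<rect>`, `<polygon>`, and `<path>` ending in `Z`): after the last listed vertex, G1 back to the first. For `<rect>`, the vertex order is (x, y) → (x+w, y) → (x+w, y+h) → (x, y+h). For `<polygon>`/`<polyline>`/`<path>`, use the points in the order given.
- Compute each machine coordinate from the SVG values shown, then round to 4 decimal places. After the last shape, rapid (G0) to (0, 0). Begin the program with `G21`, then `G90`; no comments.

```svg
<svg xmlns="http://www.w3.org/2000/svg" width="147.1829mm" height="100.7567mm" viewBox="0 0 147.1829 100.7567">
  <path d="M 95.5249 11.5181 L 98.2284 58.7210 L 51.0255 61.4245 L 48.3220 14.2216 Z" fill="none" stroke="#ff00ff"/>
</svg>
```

viewBox `0 0 147.1829 100.7567` with mm width/height → 1 unit = 1 mm. Flip: y_m = 100.7567 − y_svg.

**Shape 1** — `<path>` regular polygon, stroke `#ff00ff` → score (S459, F1566). Machine vertices: (95.5249,89.2386) → (98.2284,42.0357) → (51.0255,39.3322) → (48.3220,86.5351) → (95.5249,89.2386). Closed: final G1 returns to the first vertex.

G21
G90
G0 X95.5249 Y89.2386
M3 S459
G1 X98.2284 Y42.0357 F1566
G1 X51.0255 Y39.3322
G1 X48.3220 Y86.5351
G1 X95.5249 Y89.2386
M5
G0 X0.0000 Y0.0000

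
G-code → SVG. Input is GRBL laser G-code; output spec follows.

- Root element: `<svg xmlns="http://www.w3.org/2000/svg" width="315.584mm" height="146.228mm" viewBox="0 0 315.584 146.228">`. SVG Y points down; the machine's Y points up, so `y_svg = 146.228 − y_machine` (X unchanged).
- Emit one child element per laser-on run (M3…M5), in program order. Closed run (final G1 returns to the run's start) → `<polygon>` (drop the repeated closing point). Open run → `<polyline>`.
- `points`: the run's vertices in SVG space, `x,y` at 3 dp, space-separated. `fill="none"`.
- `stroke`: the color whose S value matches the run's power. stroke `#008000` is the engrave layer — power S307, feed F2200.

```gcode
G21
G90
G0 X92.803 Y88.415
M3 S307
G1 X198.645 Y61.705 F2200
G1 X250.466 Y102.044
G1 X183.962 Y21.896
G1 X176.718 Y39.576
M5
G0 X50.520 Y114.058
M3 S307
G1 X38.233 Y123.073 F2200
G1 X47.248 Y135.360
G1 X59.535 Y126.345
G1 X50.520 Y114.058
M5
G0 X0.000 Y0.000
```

y_svg = 146.228 − y_m. Every run uses S307, so all elements get stroke `#008000` (engrave).

[1] open run; points: 92.803,57.813 198.645,84.523 250.466,44.184 183.962,124.332 176.718,106.652

[2] closed run; points: 50.520,32.170 38.233,23.155 47.248,10.868 59.535,19.883

<svg xmlns="http://www.w3.org/2000/svg" width="315.584mm" height="146.228mm" viewBox="0 0 315.584 146.228">
  <polyline points="92.803,57.813 198.645,84.523 250.466,44.184 183.962,124.332 176.718,106.652" fill="none" stroke="#008000"/>
  <polygon points="50.520,32.170 38.233,23.155 47.248,10.868 59.535,19.883" fill="none" stroke="#008000"/>
</svg>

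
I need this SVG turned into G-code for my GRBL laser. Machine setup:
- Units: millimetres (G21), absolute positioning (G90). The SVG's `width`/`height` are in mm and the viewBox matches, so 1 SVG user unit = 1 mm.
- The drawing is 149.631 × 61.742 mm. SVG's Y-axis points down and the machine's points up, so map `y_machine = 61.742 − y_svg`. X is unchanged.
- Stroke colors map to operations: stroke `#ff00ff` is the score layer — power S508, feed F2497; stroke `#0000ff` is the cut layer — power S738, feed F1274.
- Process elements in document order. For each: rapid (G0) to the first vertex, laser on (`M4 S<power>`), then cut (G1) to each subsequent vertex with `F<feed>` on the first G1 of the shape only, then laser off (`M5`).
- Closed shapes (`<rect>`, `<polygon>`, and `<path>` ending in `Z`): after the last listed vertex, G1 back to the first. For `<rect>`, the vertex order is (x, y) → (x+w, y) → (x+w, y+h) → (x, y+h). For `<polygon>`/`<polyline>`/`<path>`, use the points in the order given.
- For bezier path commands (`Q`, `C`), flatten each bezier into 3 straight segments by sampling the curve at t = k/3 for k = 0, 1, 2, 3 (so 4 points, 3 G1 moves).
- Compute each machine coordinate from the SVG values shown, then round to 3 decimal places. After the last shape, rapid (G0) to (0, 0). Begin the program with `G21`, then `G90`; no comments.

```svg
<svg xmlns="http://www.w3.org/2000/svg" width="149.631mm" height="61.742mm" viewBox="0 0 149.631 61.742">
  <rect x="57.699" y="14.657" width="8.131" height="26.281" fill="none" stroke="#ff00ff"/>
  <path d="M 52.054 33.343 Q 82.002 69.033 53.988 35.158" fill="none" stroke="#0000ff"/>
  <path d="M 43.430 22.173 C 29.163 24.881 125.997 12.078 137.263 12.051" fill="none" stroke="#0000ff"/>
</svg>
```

G21
G90
G0 X57.699 Y47.085
M4 S508
G1 X65.830 Y47.085 F2497
G1 X65.830 Y20.804
G1 X57.699 Y20.804
G1 X57.699 Y47.085
M5
G0 X52.054 Y28.399
M4 S738
G1 X65.579 Y12.335 F1274
G1 X66.224 Y11.730
G1 X53.988 Y26.584
M5
G0 X43.430 Y39.569
M4 S738
G1 X58.913 Y40.984 F1274
G1 X104.758 Y46.453
G1 X137.263 Y49.691
M5
G0 X0.000 Y0.000

1 u = 1 mm; y_m = 61.742 − y.

[1] `<rect>` rectangle, #ff00ff→score S508 F2497: (57.699,47.085) → (65.830,47.085) → (65.830,20.804) → (57.699,20.804) → (57.699,47.085) (closed)

[2] `<path>` quadratic bezier, #0000ff→cut S738 F1274: (52.054,28.399) → (65.579,12.335) → (66.224,11.730) → (53.988,26.584)

[3] `<path>` cubic bezier, #0000ff→cut S738 F1274: (43.430,39.569) → (58.913,40.984) → (104.758,46.453) → (137.263,49.691)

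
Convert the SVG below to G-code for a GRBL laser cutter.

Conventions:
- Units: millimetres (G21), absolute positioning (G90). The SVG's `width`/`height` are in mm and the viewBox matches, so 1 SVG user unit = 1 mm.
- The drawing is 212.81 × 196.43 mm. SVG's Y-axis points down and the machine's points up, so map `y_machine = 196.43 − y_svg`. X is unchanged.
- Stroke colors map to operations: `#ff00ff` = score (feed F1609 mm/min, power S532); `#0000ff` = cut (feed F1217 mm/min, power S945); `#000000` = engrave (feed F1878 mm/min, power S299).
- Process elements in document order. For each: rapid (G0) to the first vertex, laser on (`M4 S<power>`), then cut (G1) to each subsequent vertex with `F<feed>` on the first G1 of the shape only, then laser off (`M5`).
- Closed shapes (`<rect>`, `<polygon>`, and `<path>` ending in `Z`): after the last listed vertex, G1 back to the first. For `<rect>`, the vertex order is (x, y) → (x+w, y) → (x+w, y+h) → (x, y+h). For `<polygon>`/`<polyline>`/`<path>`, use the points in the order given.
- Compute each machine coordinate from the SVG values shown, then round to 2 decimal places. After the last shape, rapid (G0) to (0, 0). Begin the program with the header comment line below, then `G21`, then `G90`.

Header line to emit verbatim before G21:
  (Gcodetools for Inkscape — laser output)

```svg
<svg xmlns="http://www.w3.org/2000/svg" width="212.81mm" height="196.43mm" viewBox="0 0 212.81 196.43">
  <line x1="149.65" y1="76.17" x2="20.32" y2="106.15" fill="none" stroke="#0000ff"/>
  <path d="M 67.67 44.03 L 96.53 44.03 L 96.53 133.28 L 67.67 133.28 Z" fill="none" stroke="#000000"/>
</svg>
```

(Gcodetools for Inkscape — laser output)
G21
G90
G0 X149.65 Y120.26
M4 S945
G1 X20.32 Y90.28 F1217
M5
G0 X67.67 Y152.40
M4 S299
G1 X96.53 Y152.40 F1878
G1 X96.53 Y63.15
G1 X67.67 Y63.15
G1 X67.67 Y152.40
M5
G0 X0.00 Y0.00

Since the viewBox matches the mm dimensions, user units are millimetres directly. The only transform is the Y-flip y_m = 196.43 − y_svg.

Shape 1 is a line segment drawn with `<line>`. Its stroke #0000ff means cut at S945, F1217. After flipping Y the toolpath is (149.65,120.26) → (20.32,90.28).

Shape 2 is a rectangle drawn with `<path>`. Its stroke #000000 means engrave at S299, F1878. After flipping Y the toolpath is (67.67,152.40) → (96.53,152.40) → (96.53,63.15) → (67.67,63.15) → (67.67,152.40), returning to the start.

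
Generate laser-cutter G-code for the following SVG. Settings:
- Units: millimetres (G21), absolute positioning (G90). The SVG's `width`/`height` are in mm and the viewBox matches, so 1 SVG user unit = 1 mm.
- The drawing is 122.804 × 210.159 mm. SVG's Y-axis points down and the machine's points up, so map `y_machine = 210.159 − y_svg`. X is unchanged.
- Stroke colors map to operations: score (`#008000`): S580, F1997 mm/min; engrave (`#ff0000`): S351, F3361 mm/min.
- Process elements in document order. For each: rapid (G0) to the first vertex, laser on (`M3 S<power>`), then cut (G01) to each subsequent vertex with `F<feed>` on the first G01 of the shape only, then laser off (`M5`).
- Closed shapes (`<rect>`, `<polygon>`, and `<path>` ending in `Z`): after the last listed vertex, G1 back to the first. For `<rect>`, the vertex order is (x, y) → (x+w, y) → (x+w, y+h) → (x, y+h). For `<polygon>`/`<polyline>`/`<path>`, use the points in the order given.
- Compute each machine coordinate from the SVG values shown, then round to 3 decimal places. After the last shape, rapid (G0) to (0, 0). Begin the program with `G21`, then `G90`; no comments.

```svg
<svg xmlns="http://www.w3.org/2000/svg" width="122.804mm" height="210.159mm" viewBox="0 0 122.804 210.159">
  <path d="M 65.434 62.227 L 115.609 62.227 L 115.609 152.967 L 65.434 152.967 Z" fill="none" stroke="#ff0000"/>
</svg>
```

1 u = 1 mm; y_m = 210.159 − y.

[1] `<path>` rectangle, #ff0000→engrave S351 F3361: (65.434,147.932) → (115.609,147.932) → (115.609,57.192) → (65.434,57.192) → (65.434,147.932) (closed)

G21
G90
G0 X65.434 Y147.932
M3 S351
G01 X115.609 Y147.932 F3361
G01 X115.609 Y57.192
G01 X65.434 Y57.192
G01 X65.434 Y147.932
M5
G0 X0.000 Y0.000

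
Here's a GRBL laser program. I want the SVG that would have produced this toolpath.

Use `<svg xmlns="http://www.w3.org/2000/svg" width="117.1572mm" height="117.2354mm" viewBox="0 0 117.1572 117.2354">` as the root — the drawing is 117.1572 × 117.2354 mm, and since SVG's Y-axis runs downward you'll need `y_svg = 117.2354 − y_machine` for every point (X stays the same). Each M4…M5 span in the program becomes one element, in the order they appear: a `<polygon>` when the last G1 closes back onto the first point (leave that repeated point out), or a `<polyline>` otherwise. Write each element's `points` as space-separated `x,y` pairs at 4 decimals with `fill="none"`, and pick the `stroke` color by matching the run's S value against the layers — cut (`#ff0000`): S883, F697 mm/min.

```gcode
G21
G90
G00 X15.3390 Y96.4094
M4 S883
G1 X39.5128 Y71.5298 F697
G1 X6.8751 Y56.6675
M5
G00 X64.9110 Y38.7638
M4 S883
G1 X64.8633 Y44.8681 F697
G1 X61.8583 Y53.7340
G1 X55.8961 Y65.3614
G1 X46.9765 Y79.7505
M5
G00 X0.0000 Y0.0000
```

<svg xmlns="http://www.w3.org/2000/svg" width="117.1572mm" height="117.2354mm" viewBox="0 0 117.1572 117.2354">
  <polyline points="15.3390,20.8260 39.5128,45.7056 6.8751,60.5679" fill="none" stroke="#ff0000"/>
  <polyline points="64.9110,78.4716 64.8633,72.3673 61.8583,63.5014 55.8961,51.8740 46.9765,37.4849" fill="none" stroke="#ff0000"/>
</svg>

y_svg = 117.2354 − y_m. Every run uses S883, so all elements get stroke `#ff0000` (cut).

[1] open run; points: 15.3390,20.8260 39.5128,45.7056 6.8751,60.5679

[2] open run; points: 64.9110,78.4716 64.8633,72.3673 61.8583,63.5014 55.8961,51.8740 46.9765,37.4849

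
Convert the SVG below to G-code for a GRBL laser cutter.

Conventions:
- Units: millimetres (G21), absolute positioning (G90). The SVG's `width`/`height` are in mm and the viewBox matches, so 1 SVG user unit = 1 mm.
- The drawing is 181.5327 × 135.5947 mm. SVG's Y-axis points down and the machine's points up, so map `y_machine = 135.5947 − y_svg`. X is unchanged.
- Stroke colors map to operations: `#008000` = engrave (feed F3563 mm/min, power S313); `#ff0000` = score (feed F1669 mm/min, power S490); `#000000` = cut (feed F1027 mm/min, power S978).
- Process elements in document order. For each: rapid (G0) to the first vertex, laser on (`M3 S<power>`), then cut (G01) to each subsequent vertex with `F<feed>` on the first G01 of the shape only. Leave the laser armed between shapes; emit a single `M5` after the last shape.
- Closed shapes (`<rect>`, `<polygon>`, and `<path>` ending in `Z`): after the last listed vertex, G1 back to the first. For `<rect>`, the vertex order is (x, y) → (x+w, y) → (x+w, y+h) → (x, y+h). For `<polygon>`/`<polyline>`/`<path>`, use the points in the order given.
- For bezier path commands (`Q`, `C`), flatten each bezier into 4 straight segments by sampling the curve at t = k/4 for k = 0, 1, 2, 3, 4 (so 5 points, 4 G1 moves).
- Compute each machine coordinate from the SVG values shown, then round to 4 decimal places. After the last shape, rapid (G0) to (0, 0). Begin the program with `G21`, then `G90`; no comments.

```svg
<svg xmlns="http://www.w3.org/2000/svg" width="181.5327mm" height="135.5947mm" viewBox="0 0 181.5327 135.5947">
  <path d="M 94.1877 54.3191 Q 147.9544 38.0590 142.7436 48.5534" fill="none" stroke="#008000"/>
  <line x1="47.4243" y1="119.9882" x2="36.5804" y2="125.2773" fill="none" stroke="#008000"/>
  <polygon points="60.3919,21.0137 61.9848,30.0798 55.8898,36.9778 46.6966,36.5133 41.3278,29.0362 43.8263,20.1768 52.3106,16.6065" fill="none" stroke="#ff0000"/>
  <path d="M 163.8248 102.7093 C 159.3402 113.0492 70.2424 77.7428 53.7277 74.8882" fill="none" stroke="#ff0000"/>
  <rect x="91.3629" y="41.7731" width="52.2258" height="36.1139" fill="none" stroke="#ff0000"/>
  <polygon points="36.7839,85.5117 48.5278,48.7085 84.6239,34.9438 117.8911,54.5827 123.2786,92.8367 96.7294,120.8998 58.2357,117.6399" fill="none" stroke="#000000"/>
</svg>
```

viewBox `0 0 181.5327 135.5947` with mm width/height → 1 unit = 1 mm. Flip: y_m = 135.5947 − y_svg.

**Shape 1** — `<path>` quadratic bezier, stroke `#008000` → engrave (S313, F3563). Control points (SVG): P0=(94.1877,54.3191), P1=(147.9544,38.0590), P2=(142.7436,48.5534); sampled at t=k/4. Machine vertices: (94.1877,81.2756) → (117.3850,87.7335) → (133.2100,90.8471) → (141.6629,90.6163) → (142.7436,87.0413). Open path.

**Shape 2** — `<line>` line segment, stroke `#008000` → engrave (S313, F3563). Machine vertices: (47.4243,15.6065) → (36.5804,10.3174). Open path.

**Shape 3** — `<polygon>` regular polygon, stroke `#ff0000` → score (S490, F1669). Machine vertices: (60.3919,114.5810) → (61.9848,105.5149) → (55.8898,98.6169) → (46.6966,99.0814) → (41.3278,106.5585) → (43.8263,115.4179) → (52.3106,118.9882) → (60.3919,114.5810). Closed: final G1 returns to the first vertex.

**Shape 4** — `<path>` cubic bezier, stroke `#ff0000` → score (S490, F1669). Control points (SVG): P0=(163.8248,102.7093), P1=(159.3402,113.0492), P2=(70.2424,77.7428), P3=(53.7277,74.8882); sampled at t=k/4. Machine vertices: (163.8248,32.8854) → (147.0526,32.4689) → (113.2875,41.8480) → (77.2669,53.7011) → (53.7277,60.7065). Open path.

**Shape 5** — `<rect>` rectangle, stroke `#ff0000` → score (S490, F1669). Machine vertices: (91.3629,93.8216) → (143.5887,93.8216) → (143.5887,57.7077) → (91.3629,57.7077) → (91.3629,93.8216). Closed: final G1 returns to the first vertex.

**Shape 6** — `<polygon>` regular polygon, stroke `#000000` → cut (S978, F1027). Machine vertices: (36.7839,50.0830) → (48.5278,86.8862) → (84.6239,100.6509) → (117.8911,81.0120) → (123.2786,42.7580) → (96.7294,14.6949) → (58.2357,17.9548) → (36.7839,50.0830). Closed: final G1 returns to the first vertex.

G21
G90
G0 X94.1877 Y81.2756
M3 S313
G01 X117.3850 Y87.7335 F3563
G01 X133.2100 Y90.8471
G01 X141.6629 Y90.6163
G01 X142.7436 Y87.0413
G0 X47.4243 Y15.6065
M3 S313
G01 X36.5804 Y10.3174 F3563
G0 X60.3919 Y114.5810
M3 S490
G01 X61.9848 Y105.5149 F1669
G01 X55.8898 Y98.6169
G01 X46.6966 Y99.0814
G01 X41.3278 Y106.5585
G01 X43.8263 Y115.4179
G01 X52.3106 Y118.9882
G01 X60.3919 Y114.5810
G0 X163.8248 Y32.8854
M3 S490
G01 X147.0526 Y32.4689 F1669
G01 X113.2875 Y41.8480
G01 X77.2669 Y53.7011
G01 X53.7277 Y60.7065
G0 X91.3629 Y93.8216
M3 S490
G01 X143.5887 Y93.8216 F1669
G01 X143.5887 Y57.7077
G01 X91.3629 Y57.7077
G01 X91.3629 Y93.8216
G0 X36.7839 Y50.0830
M3 S978
G01 X48.5278 Y86.8862 F1027
G01 X84.6239 Y100.6509
G01 X117.8911 Y81.0120
G01 X123.2786 Y42.7580
G01 X96.7294 Y14.6949
G01 X58.2357 Y17.9548
G01 X36.7839 Y50.0830
M5
G0 X0.0000 Y0.0000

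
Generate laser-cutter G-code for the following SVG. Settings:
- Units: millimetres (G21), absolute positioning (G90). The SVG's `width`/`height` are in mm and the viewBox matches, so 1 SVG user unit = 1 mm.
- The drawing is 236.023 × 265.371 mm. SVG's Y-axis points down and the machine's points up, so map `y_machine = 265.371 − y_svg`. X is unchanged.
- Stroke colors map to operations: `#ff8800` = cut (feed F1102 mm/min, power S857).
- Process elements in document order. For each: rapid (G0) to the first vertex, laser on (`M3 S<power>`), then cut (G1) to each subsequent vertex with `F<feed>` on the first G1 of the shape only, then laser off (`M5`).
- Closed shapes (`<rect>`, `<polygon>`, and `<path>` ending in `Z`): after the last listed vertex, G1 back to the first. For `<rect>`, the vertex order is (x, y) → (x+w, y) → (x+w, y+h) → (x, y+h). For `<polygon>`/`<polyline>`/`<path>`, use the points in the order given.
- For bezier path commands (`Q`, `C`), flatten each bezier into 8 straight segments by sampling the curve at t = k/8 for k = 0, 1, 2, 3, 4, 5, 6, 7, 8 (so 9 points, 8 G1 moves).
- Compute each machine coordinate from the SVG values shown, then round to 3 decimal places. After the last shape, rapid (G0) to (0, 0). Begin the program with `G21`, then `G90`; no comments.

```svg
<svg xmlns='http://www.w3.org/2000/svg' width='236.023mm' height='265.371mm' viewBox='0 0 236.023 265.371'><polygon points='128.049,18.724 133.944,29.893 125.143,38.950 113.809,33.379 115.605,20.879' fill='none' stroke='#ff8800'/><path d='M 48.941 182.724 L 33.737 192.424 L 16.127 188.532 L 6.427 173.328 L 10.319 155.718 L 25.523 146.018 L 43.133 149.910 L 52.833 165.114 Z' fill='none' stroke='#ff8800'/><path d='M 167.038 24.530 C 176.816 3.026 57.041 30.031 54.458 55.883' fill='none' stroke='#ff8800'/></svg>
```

G21
G90
G0 X128.049 Y246.647
M3 S857
G1 X133.944 Y235.478 F1102
G1 X125.143 Y226.421
G1 X113.809 Y231.992
G1 X115.605 Y244.492
G1 X128.049 Y246.647
M5
G0 X48.941 Y82.647
M3 S857
G1 X33.737 Y72.947 F1102
G1 X16.127 Y76.839
G1 X6.427 Y92.043
G1 X10.319 Y109.653
G1 X25.523 Y119.353
G1 X43.133 Y115.461
G1 X52.833 Y100.257
G1 X48.941 Y82.647
M5
G0 X167.038 Y240.841
M3 S857
G1 X165.114 Y246.728 F1102
G1 X153.936 Y248.650
G1 X136.395 Y247.187
G1 X115.383 Y242.923
G1 X93.792 Y236.439
G1 X74.513 Y228.317
G1 X60.438 Y219.140
G1 X54.458 Y209.488
M5
G0 X0.000 Y0.000

viewBox `0 0 236.023 265.371` with mm width/height → 1 unit = 1 mm. Flip: y_m = 265.371 − y_svg.

**Shape 1** — `<polygon>` regular polygon, stroke `#ff8800` → cut (S857, F1102). Machine vertices: (128.049,246.647) → (133.944,235.478) → (125.143,226.421) → (113.809,231.992) → (115.605,244.492) → (128.049,246.647). Closed: final G1 returns to the first vertex.

**Shape 2** — `<path>` regular polygon, stroke `#ff8800` → cut (S857, F1102). Machine vertices: (48.941,82.647) → (33.737,72.947) → (16.127,76.839) → (6.427,92.043) → (10.319,109.653) → (25.523,119.353) → (43.133,115.461) → (52.833,100.257) → (48.941,82.647). Closed: final G1 returns to the first vertex.

**Shape 3** — `<path>` cubic bezier, stroke `#ff8800` → cut (S857, F1102). Control points (SVG): P0=(167.038,24.530), P1=(176.816,3.026), P2=(57.041,30.031), P3=(54.458,55.883); sampled at t=k/8. Machine vertices: (167.038,240.841) → (165.114,246.728) → (153.936,248.650) → (136.395,247.187) → (115.383,242.923) → (93.792,236.439) → (74.513,228.317) → (60.438,219.140) → (54.458,209.488). Open path.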